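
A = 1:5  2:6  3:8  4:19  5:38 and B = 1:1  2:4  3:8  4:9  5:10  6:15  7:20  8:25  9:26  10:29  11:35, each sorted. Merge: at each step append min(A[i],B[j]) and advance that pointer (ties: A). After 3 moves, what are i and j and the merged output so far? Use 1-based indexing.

[i=1,j=1] A[i]=5>B[j]=1 take 1 → j++
[i=1,j=2] A[i]=5>B[j]=4 take 4 → j++
[i=1,j=3] A[i]=5<=B[j]=8 take 5 → i++

i=2, j=3, merged so far=[1, 4, 5]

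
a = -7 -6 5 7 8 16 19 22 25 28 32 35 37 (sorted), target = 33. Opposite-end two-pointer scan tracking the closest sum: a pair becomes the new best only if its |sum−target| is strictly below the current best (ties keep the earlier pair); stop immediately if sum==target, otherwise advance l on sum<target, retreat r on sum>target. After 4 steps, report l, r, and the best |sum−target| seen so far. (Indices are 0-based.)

l=2, r=10, best |Δ|=2

[0,12] -7+37=30 d=3 * → l++
[1,12] -6+37=31 d=2 * → l++
[2,12] 5+37=42 d=9 → r--
[2,11] 5+35=40 d=7 → r--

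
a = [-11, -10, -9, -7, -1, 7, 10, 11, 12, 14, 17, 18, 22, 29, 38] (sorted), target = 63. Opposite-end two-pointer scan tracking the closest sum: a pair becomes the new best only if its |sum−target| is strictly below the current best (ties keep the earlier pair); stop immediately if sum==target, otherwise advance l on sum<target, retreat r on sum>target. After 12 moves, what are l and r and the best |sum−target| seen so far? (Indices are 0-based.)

l=12, r=14, best |Δ|=7

[0,14] -11+38=27 d=36 * → l++
[1,14] -10+38=28 d=35 * → l++
[2,14] -9+38=29 d=34 * → l++
[3,14] -7+38=31 d=32 * → l++
[4,14] -1+38=37 d=26 * → l++
[5,14] 7+38=45 d=18 * → l++
[6,14] 10+38=48 d=15 * → l++
[7,14] 11+38=49 d=14 * → l++
[8,14] 12+38=50 d=13 * → l++
[9,14] 14+38=52 d=11 * → l++
[10,14] 17+38=55 d=8 * → l++
[11,14] 18+38=56 d=7 * → l++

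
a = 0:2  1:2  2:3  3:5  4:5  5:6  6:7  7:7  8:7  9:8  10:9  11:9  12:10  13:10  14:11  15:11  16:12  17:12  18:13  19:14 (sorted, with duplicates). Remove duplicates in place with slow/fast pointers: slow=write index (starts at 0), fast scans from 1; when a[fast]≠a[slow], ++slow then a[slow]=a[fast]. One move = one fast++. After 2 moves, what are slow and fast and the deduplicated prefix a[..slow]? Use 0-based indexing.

(s=0,f=1) a[fast]=2=a[slow] dup → fast++
(s=0,f=2) a[fast]=3≠a[slow]=2 write a[1]=3 → slow++,fast++

slow=1, fast=3, prefix=[2, 3]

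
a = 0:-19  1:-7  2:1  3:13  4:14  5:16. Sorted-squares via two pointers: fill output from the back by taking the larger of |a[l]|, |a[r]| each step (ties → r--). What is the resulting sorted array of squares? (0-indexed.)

[1, 49, 169, 196, 256, 361]

l=0 r=5: |-19|>|16| out[5]=361, l++
l=1 r=5: |-7|<=|16| out[4]=256, r--
l=1 r=4: |-7|<=|14| out[3]=196, r--
l=1 r=3: |-7|<=|13| out[2]=169, r--
l=1 r=2: |-7|>|1| out[1]=49, l++
l=2 r=2: |1|<=|1| out[0]=1, r--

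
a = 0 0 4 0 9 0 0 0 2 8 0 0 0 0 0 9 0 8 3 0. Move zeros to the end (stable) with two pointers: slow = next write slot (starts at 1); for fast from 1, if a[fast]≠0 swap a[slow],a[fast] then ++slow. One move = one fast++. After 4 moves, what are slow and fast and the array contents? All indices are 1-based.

slow=2, fast=5, a=[4, 0, 0, 0, 9, 0, 0, 0, 2, 8, 0, 0, 0, 0, 0, 9, 0, 8, 3, 0]

(s=1,f=1) a[fast]=0 → fast++
(s=1,f=2) a[fast]=0 → fast++
(s=1,f=3) a[fast]=4≠0 swap→a[1]=4 → slow++,fast++
(s=2,f=4) a[fast]=0 → fast++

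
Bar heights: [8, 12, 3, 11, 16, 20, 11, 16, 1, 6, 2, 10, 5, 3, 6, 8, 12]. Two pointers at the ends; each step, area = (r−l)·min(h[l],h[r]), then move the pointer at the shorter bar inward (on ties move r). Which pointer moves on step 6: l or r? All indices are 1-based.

[1,17] min(8,12)*16=128 best=128 * → l++
[2,17] min(12,12)*15=180 best=180 * → r--
[2,16] min(12,8)*14=112 best=180 → r--
[2,15] min(12,6)*13=78 best=180 → r--
[2,14] min(12,3)*12=36 best=180 → r--
[2,13] min(12,5)*11=55 best=180 → r--

r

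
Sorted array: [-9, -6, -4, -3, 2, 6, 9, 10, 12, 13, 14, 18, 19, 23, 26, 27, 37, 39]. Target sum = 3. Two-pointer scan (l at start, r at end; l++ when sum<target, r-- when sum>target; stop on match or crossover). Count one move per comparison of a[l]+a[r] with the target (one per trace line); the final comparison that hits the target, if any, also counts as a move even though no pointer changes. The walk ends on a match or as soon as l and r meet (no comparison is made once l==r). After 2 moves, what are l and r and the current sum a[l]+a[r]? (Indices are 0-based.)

l=0 r=17: -9+39=30 >3, r--
l=0 r=16: -9+37=28 >3, r--

l=0, r=15, sum=18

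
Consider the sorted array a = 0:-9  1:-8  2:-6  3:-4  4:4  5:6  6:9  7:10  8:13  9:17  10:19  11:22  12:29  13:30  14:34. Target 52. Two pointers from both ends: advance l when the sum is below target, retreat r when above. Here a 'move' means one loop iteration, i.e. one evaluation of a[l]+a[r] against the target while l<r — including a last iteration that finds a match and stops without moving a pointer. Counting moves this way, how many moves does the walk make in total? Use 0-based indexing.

13 moves

l=0 r=14: -9+34=25 <52, l++
l=1 r=14: -8+34=26 <52, l++
l=2 r=14: -6+34=28 <52, l++
l=3 r=14: -4+34=30 <52, l++
l=4 r=14: 4+34=38 <52, l++
l=5 r=14: 6+34=40 <52, l++
l=6 r=14: 9+34=43 <52, l++
l=7 r=14: 10+34=44 <52, l++
l=8 r=14: 13+34=47 <52, l++
l=9 r=14: 17+34=51 <52, l++
l=10 r=14: 19+34=53 >52, r--
l=10 r=13: 19+30=49 <52, l++
l=11 r=13: 22+30=52, found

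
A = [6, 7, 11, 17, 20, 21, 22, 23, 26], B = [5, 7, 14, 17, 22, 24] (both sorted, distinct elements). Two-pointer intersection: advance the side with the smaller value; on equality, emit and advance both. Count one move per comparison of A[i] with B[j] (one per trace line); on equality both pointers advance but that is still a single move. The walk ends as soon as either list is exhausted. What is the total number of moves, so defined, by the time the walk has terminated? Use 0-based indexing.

11 moves

i=0 j=0: 6>5, j++
i=0 j=1: 6<7, i++
i=1 j=1: 7==7 emit, i++,j++
i=2 j=2: 11<14, i++
i=3 j=2: 17>14, j++
i=3 j=3: 17==17 emit, i++,j++
i=4 j=4: 20<22, i++
i=5 j=4: 21<22, i++
i=6 j=4: 22==22 emit, i++,j++
i=7 j=5: 23<24, i++
i=8 j=5: 26>24, j++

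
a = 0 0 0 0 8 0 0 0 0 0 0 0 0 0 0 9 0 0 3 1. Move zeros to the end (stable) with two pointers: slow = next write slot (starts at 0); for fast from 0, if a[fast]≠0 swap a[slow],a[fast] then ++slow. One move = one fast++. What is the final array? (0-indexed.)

[8, 9, 3, 1, 0, 0, 0, 0, 0, 0, 0, 0, 0, 0, 0, 0, 0, 0, 0, 0]

(s=0,f=0) a[fast]=0 → fast++
(s=0,f=1) a[fast]=0 → fast++
(s=0,f=2) a[fast]=0 → fast++
(s=0,f=3) a[fast]=0 → fast++
(s=0,f=4) a[fast]=8≠0 swap→a[0]=8 → slow++,fast++
(s=1,f=5) a[fast]=0 → fast++
(s=1,f=6) a[fast]=0 → fast++
(s=1,f=7) a[fast]=0 → fast++
(s=1,f=8) a[fast]=0 → fast++
(s=1,f=9) a[fast]=0 → fast++
(s=1,f=10) a[fast]=0 → fast++
(s=1,f=11) a[fast]=0 → fast++
(s=1,f=12) a[fast]=0 → fast++
(s=1,f=13) a[fast]=0 → fast++
(s=1,f=14) a[fast]=0 → fast++
(s=1,f=15) a[fast]=9≠0 swap→a[1]=9 → slow++,fast++
(s=2,f=16) a[fast]=0 → fast++
(s=2,f=17) a[fast]=0 → fast++
(s=2,f=18) a[fast]=3≠0 swap→a[2]=3 → slow++,fast++
(s=3,f=19) a[fast]=1≠0 swap→a[3]=1 → slow++,fast++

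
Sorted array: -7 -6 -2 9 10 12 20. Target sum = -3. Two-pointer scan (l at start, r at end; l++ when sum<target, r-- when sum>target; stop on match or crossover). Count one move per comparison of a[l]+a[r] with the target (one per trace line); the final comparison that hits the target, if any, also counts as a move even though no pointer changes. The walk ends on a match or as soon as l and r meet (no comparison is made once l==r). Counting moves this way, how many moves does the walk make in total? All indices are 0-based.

[0,6] -7+20=13 >-3 → r--
[0,5] -7+12=5 >-3 → r--
[0,4] -7+10=3 >-3 → r--
[0,3] -7+9=2 >-3 → r--
[0,2] -7+-2=-9 <-3 → l++
[1,2] -6+-2=-8 <-3 → l++

6 moves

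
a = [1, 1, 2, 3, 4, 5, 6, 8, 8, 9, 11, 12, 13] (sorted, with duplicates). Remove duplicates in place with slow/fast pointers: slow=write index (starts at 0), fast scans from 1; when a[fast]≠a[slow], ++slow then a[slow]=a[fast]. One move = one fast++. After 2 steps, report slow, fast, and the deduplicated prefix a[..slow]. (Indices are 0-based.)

slow=1, fast=3, prefix=[1, 2]

(s=0,f=1) a[fast]=1=a[slow] dup → fast++
(s=0,f=2) a[fast]=2≠a[slow]=1 write a[1]=2 → slow++,fast++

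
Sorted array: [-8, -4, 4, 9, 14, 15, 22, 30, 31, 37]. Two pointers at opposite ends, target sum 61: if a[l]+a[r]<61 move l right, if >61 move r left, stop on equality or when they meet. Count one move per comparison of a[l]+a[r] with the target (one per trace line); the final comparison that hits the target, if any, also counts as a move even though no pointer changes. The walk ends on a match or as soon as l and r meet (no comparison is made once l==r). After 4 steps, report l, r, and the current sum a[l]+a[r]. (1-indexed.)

l=5, r=10, sum=51

l=1 r=10: -8+37=29 <61, l++
l=2 r=10: -4+37=33 <61, l++
l=3 r=10: 4+37=41 <61, l++
l=4 r=10: 9+37=46 <61, l++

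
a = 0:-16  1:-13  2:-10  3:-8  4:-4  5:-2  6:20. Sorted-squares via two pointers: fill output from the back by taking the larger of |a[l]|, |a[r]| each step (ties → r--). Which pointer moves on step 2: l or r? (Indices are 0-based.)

[0,6] |-16|<=|20| out[6]=400 → r--
[0,5] |-16|>|-2| out[5]=256 → l++

l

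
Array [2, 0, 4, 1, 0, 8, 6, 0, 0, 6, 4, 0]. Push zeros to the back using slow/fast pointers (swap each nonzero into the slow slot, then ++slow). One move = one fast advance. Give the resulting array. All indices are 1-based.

slow=1 fast=1: a[fast]=2≠0 swap→a[1]=2, slow++,fast++
slow=2 fast=2: a[fast]=0, fast++
slow=2 fast=3: a[fast]=4≠0 swap→a[2]=4, slow++,fast++
slow=3 fast=4: a[fast]=1≠0 swap→a[3]=1, slow++,fast++
slow=4 fast=5: a[fast]=0, fast++
slow=4 fast=6: a[fast]=8≠0 swap→a[4]=8, slow++,fast++
slow=5 fast=7: a[fast]=6≠0 swap→a[5]=6, slow++,fast++
slow=6 fast=8: a[fast]=0, fast++
slow=6 fast=9: a[fast]=0, fast++
slow=6 fast=10: a[fast]=6≠0 swap→a[6]=6, slow++,fast++
slow=7 fast=11: a[fast]=4≠0 swap→a[7]=4, slow++,fast++
slow=8 fast=12: a[fast]=0, fast++

[2, 4, 1, 8, 6, 6, 4, 0, 0, 0, 0, 0]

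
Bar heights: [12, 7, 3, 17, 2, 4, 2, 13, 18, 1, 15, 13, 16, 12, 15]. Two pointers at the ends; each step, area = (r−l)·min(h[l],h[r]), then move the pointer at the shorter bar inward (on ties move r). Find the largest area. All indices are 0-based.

l=0 r=14: min(12,15)*14=168 best=168 *, l++
l=1 r=14: min(7,15)*13=91 best=168, l++
l=2 r=14: min(3,15)*12=36 best=168, l++
l=3 r=14: min(17,15)*11=165 best=168, r--
l=3 r=13: min(17,12)*10=120 best=168, r--
l=3 r=12: min(17,16)*9=144 best=168, r--
l=3 r=11: min(17,13)*8=104 best=168, r--
l=3 r=10: min(17,15)*7=105 best=168, r--
l=3 r=9: min(17,1)*6=6 best=168, r--
l=3 r=8: min(17,18)*5=85 best=168, l++
l=4 r=8: min(2,18)*4=8 best=168, l++
l=5 r=8: min(4,18)*3=12 best=168, l++
l=6 r=8: min(2,18)*2=4 best=168, l++
l=7 r=8: min(13,18)*1=13 best=168, l++

max area = 168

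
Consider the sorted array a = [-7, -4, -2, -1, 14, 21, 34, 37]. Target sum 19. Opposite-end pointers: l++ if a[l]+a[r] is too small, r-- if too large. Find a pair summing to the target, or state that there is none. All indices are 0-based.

l=0 r=7: -7+37=30 >19, r--
l=0 r=6: -7+34=27 >19, r--
l=0 r=5: -7+21=14 <19, l++
l=1 r=5: -4+21=17 <19, l++
l=2 r=5: -2+21=19, found

(-2, 21)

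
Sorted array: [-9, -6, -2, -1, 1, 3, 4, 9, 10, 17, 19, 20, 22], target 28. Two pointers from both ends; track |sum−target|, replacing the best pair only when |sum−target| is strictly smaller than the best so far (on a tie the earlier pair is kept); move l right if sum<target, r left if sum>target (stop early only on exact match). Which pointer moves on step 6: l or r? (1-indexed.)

l=1 r=13: -9+22=13 d=15 *, l++
l=2 r=13: -6+22=16 d=12 *, l++
l=3 r=13: -2+22=20 d=8 *, l++
l=4 r=13: -1+22=21 d=7 *, l++
l=5 r=13: 1+22=23 d=5 *, l++
l=6 r=13: 3+22=25 d=3 *, l++

l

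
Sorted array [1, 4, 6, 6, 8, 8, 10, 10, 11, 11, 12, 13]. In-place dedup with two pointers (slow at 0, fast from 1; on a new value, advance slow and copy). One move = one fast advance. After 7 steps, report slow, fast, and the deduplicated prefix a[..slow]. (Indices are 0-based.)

(s=0,f=1) a[fast]=4≠a[slow]=1 write a[1]=4 → slow++,fast++
(s=1,f=2) a[fast]=6≠a[slow]=4 write a[2]=6 → slow++,fast++
(s=2,f=3) a[fast]=6=a[slow] dup → fast++
(s=2,f=4) a[fast]=8≠a[slow]=6 write a[3]=8 → slow++,fast++
(s=3,f=5) a[fast]=8=a[slow] dup → fast++
(s=3,f=6) a[fast]=10≠a[slow]=8 write a[4]=10 → slow++,fast++
(s=4,f=7) a[fast]=10=a[slow] dup → fast++

slow=4, fast=8, prefix=[1, 4, 6, 8, 10]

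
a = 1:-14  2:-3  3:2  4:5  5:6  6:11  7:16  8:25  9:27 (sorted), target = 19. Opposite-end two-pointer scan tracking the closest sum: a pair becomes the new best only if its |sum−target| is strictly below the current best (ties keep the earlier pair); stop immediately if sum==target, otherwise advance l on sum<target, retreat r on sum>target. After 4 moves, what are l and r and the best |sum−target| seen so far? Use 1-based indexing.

l=3, r=7, best |Δ|=3

[1,9] -14+27=13 d=6 * → l++
[2,9] -3+27=24 d=5 * → r--
[2,8] -3+25=22 d=3 * → r--
[2,7] -3+16=13 d=6 → l++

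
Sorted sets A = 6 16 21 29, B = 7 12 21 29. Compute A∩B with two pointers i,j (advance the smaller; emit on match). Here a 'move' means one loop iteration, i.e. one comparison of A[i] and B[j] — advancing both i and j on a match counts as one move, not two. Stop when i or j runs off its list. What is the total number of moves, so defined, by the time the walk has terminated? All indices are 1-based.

6 moves

[i=1,j=1] 6<7 → i++
[i=2,j=1] 16>7 → j++
[i=2,j=2] 16>12 → j++
[i=2,j=3] 16<21 → i++
[i=3,j=3] 21==21 emit → i++,j++
[i=4,j=4] 29==29 emit → i++,j++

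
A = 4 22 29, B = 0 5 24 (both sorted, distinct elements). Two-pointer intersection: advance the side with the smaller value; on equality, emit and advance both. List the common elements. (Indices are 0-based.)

intersection = []

[i=0,j=0] 4>0 → j++
[i=0,j=1] 4<5 → i++
[i=1,j=1] 22>5 → j++
[i=1,j=2] 22<24 → i++
[i=2,j=2] 29>24 → j++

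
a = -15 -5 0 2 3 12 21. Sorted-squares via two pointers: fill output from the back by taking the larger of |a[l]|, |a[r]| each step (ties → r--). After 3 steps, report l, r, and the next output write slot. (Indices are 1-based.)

l=2, r=5, next write slot=4

[1,7] |-15|<=|21| out[7]=441 → r--
[1,6] |-15|>|12| out[6]=225 → l++
[2,6] |-5|<=|12| out[5]=144 → r--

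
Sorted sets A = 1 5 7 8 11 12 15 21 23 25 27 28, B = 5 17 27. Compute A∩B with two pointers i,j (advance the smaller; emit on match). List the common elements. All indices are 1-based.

intersection = [5, 27]

i=1 j=1: 1<5, i++
i=2 j=1: 5==5 emit, i++,j++
i=3 j=2: 7<17, i++
i=4 j=2: 8<17, i++
i=5 j=2: 11<17, i++
i=6 j=2: 12<17, i++
i=7 j=2: 15<17, i++
i=8 j=2: 21>17, j++
i=8 j=3: 21<27, i++
i=9 j=3: 23<27, i++
i=10 j=3: 25<27, i++
i=11 j=3: 27==27 emit, i++,j++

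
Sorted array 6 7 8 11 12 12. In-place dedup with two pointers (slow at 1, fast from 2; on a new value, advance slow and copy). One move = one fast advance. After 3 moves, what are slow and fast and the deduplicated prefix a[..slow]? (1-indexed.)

slow=4, fast=5, prefix=[6, 7, 8, 11]

slow=1 fast=2: a[fast]=7≠a[slow]=6 write a[2]=7, slow++,fast++
slow=2 fast=3: a[fast]=8≠a[slow]=7 write a[3]=8, slow++,fast++
slow=3 fast=4: a[fast]=11≠a[slow]=8 write a[4]=11, slow++,fast++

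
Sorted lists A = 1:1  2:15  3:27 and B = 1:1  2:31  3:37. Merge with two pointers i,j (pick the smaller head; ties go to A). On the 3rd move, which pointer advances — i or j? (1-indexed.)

i=1 j=1: A[i]=1<=B[j]=1 take 1, i++
i=2 j=1: A[i]=15>B[j]=1 take 1, j++
i=2 j=2: A[i]=15<=B[j]=31 take 15, i++

i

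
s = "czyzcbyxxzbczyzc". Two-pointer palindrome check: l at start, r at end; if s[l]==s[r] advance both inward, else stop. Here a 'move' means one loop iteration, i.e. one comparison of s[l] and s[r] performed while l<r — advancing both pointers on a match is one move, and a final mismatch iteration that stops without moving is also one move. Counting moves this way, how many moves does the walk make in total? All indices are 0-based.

7 moves

[0,15] 'c'=='c' → l++,r--
[1,14] 'z'=='z' → l++,r--
[2,13] 'y'=='y' → l++,r--
[3,12] 'z'=='z' → l++,r--
[4,11] 'c'=='c' → l++,r--
[5,10] 'b'=='b' → l++,r--
[6,9] 'y'!='z' → stop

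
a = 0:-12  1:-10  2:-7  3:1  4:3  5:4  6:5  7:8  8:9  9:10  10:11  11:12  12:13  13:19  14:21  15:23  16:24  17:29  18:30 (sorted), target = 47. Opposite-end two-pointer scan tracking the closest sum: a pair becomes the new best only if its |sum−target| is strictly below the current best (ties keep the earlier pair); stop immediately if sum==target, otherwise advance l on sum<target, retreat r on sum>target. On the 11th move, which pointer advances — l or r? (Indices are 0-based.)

l

[0,18] -12+30=18 d=29 * → l++
[1,18] -10+30=20 d=27 * → l++
[2,18] -7+30=23 d=24 * → l++
[3,18] 1+30=31 d=16 * → l++
[4,18] 3+30=33 d=14 * → l++
[5,18] 4+30=34 d=13 * → l++
[6,18] 5+30=35 d=12 * → l++
[7,18] 8+30=38 d=9 * → l++
[8,18] 9+30=39 d=8 * → l++
[9,18] 10+30=40 d=7 * → l++
[10,18] 11+30=41 d=6 * → l++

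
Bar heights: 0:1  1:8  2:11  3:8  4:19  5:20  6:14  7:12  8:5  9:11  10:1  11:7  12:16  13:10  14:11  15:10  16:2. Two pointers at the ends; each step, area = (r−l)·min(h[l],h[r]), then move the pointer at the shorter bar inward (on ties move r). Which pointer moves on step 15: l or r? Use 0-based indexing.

[0,16] min(1,2)*16=16 best=16 * → l++
[1,16] min(8,2)*15=30 best=30 * → r--
[1,15] min(8,10)*14=112 best=112 * → l++
[2,15] min(11,10)*13=130 best=130 * → r--
[2,14] min(11,11)*12=132 best=132 * → r--
[2,13] min(11,10)*11=110 best=132 → r--
[2,12] min(11,16)*10=110 best=132 → l++
[3,12] min(8,16)*9=72 best=132 → l++
[4,12] min(19,16)*8=128 best=132 → r--
[4,11] min(19,7)*7=49 best=132 → r--
[4,10] min(19,1)*6=6 best=132 → r--
[4,9] min(19,11)*5=55 best=132 → r--
[4,8] min(19,5)*4=20 best=132 → r--
[4,7] min(19,12)*3=36 best=132 → r--
[4,6] min(19,14)*2=28 best=132 → r--

r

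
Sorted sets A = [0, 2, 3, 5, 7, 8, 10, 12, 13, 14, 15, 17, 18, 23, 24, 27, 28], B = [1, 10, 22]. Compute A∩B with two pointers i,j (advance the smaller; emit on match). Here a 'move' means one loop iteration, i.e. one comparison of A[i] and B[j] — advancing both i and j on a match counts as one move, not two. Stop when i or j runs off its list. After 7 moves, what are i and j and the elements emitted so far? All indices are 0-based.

i=0 j=0: 0<1, i++
i=1 j=0: 2>1, j++
i=1 j=1: 2<10, i++
i=2 j=1: 3<10, i++
i=3 j=1: 5<10, i++
i=4 j=1: 7<10, i++
i=5 j=1: 8<10, i++

i=6, j=1, emitted=[]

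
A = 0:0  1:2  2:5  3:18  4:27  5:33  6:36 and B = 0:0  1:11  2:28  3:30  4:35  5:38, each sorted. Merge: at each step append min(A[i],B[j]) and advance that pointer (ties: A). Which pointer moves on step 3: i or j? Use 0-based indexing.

i

[i=0,j=0] A[i]=0<=B[j]=0 take 0 → i++
[i=1,j=0] A[i]=2>B[j]=0 take 0 → j++
[i=1,j=1] A[i]=2<=B[j]=11 take 2 → i++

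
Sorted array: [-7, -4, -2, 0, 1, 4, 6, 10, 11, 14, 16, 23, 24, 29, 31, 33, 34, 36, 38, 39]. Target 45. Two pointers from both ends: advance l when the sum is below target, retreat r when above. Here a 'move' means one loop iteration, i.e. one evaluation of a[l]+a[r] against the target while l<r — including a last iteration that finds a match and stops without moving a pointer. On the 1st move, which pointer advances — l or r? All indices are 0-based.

[0,19] -7+39=32 <45 → l++

l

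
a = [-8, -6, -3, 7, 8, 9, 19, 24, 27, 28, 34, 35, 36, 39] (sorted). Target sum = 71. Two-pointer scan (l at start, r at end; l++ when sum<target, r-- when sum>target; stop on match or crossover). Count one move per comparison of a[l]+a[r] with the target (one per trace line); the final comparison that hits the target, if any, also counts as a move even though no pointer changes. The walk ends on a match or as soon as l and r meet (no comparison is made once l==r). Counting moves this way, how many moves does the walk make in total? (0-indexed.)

13 moves

[0,13] -8+39=31 <71 → l++
[1,13] -6+39=33 <71 → l++
[2,13] -3+39=36 <71 → l++
[3,13] 7+39=46 <71 → l++
[4,13] 8+39=47 <71 → l++
[5,13] 9+39=48 <71 → l++
[6,13] 19+39=58 <71 → l++
[7,13] 24+39=63 <71 → l++
[8,13] 27+39=66 <71 → l++
[9,13] 28+39=67 <71 → l++
[10,13] 34+39=73 >71 → r--
[10,12] 34+36=70 <71 → l++
[11,12] 35+36=71 → found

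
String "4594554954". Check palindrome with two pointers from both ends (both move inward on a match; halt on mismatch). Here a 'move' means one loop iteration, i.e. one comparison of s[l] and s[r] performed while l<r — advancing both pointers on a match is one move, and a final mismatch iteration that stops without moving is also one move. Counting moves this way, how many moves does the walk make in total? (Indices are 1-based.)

l=1 r=10: '4'=='4', l++,r--
l=2 r=9: '5'=='5', l++,r--
l=3 r=8: '9'=='9', l++,r--
l=4 r=7: '4'=='4', l++,r--
l=5 r=6: '5'=='5', l++,r--

5 moves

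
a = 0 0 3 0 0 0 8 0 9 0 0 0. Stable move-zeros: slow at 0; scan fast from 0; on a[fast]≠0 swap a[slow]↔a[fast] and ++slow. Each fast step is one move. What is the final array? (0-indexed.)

slow=0 fast=0: a[fast]=0, fast++
slow=0 fast=1: a[fast]=0, fast++
slow=0 fast=2: a[fast]=3≠0 swap→a[0]=3, slow++,fast++
slow=1 fast=3: a[fast]=0, fast++
slow=1 fast=4: a[fast]=0, fast++
slow=1 fast=5: a[fast]=0, fast++
slow=1 fast=6: a[fast]=8≠0 swap→a[1]=8, slow++,fast++
slow=2 fast=7: a[fast]=0, fast++
slow=2 fast=8: a[fast]=9≠0 swap→a[2]=9, slow++,fast++
slow=3 fast=9: a[fast]=0, fast++
slow=3 fast=10: a[fast]=0, fast++
slow=3 fast=11: a[fast]=0, fast++

[3, 8, 9, 0, 0, 0, 0, 0, 0, 0, 0, 0]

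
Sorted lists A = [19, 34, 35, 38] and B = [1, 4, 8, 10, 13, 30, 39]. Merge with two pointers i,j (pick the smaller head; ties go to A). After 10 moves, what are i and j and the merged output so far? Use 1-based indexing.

i=5, j=7, merged so far=[1, 4, 8, 10, 13, 19, 30, 34, 35, 38]

[i=1,j=1] A[i]=19>B[j]=1 take 1 → j++
[i=1,j=2] A[i]=19>B[j]=4 take 4 → j++
[i=1,j=3] A[i]=19>B[j]=8 take 8 → j++
[i=1,j=4] A[i]=19>B[j]=10 take 10 → j++
[i=1,j=5] A[i]=19>B[j]=13 take 13 → j++
[i=1,j=6] A[i]=19<=B[j]=30 take 19 → i++
[i=2,j=6] A[i]=34>B[j]=30 take 30 → j++
[i=2,j=7] A[i]=34<=B[j]=39 take 34 → i++
[i=3,j=7] A[i]=35<=B[j]=39 take 35 → i++
[i=4,j=7] A[i]=38<=B[j]=39 take 38 → i++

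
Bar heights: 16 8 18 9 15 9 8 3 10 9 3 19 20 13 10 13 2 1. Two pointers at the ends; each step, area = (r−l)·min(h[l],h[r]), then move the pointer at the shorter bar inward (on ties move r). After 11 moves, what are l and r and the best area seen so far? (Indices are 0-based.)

[0,17] min(16,1)*17=17 best=17 * → r--
[0,16] min(16,2)*16=32 best=32 * → r--
[0,15] min(16,13)*15=195 best=195 * → r--
[0,14] min(16,10)*14=140 best=195 → r--
[0,13] min(16,13)*13=169 best=195 → r--
[0,12] min(16,20)*12=192 best=195 → l++
[1,12] min(8,20)*11=88 best=195 → l++
[2,12] min(18,20)*10=180 best=195 → l++
[3,12] min(9,20)*9=81 best=195 → l++
[4,12] min(15,20)*8=120 best=195 → l++
[5,12] min(9,20)*7=63 best=195 → l++

l=6, r=12, best area=195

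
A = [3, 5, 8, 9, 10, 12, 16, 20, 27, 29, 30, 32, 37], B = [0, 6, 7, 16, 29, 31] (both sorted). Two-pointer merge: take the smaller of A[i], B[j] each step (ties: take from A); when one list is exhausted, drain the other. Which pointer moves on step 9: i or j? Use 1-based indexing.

[i=1,j=1] A[i]=3>B[j]=0 take 0 → j++
[i=1,j=2] A[i]=3<=B[j]=6 take 3 → i++
[i=2,j=2] A[i]=5<=B[j]=6 take 5 → i++
[i=3,j=2] A[i]=8>B[j]=6 take 6 → j++
[i=3,j=3] A[i]=8>B[j]=7 take 7 → j++
[i=3,j=4] A[i]=8<=B[j]=16 take 8 → i++
[i=4,j=4] A[i]=9<=B[j]=16 take 9 → i++
[i=5,j=4] A[i]=10<=B[j]=16 take 10 → i++
[i=6,j=4] A[i]=12<=B[j]=16 take 12 → i++

i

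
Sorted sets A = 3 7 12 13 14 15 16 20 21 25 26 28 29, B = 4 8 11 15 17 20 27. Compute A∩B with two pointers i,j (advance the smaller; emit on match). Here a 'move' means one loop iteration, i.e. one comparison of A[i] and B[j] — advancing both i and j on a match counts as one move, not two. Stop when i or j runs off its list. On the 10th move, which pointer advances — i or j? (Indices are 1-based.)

i

[i=1,j=1] 3<4 → i++
[i=2,j=1] 7>4 → j++
[i=2,j=2] 7<8 → i++
[i=3,j=2] 12>8 → j++
[i=3,j=3] 12>11 → j++
[i=3,j=4] 12<15 → i++
[i=4,j=4] 13<15 → i++
[i=5,j=4] 14<15 → i++
[i=6,j=4] 15==15 emit → i++,j++
[i=7,j=5] 16<17 → i++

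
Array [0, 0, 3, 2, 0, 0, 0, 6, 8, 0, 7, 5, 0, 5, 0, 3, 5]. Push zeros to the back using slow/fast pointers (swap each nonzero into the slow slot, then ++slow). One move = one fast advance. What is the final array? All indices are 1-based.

slow=1 fast=1: a[fast]=0, fast++
slow=1 fast=2: a[fast]=0, fast++
slow=1 fast=3: a[fast]=3≠0 swap→a[1]=3, slow++,fast++
slow=2 fast=4: a[fast]=2≠0 swap→a[2]=2, slow++,fast++
slow=3 fast=5: a[fast]=0, fast++
slow=3 fast=6: a[fast]=0, fast++
slow=3 fast=7: a[fast]=0, fast++
slow=3 fast=8: a[fast]=6≠0 swap→a[3]=6, slow++,fast++
slow=4 fast=9: a[fast]=8≠0 swap→a[4]=8, slow++,fast++
slow=5 fast=10: a[fast]=0, fast++
slow=5 fast=11: a[fast]=7≠0 swap→a[5]=7, slow++,fast++
slow=6 fast=12: a[fast]=5≠0 swap→a[6]=5, slow++,fast++
slow=7 fast=13: a[fast]=0, fast++
slow=7 fast=14: a[fast]=5≠0 swap→a[7]=5, slow++,fast++
slow=8 fast=15: a[fast]=0, fast++
slow=8 fast=16: a[fast]=3≠0 swap→a[8]=3, slow++,fast++
slow=9 fast=17: a[fast]=5≠0 swap→a[9]=5, slow++,fast++

[3, 2, 6, 8, 7, 5, 5, 3, 5, 0, 0, 0, 0, 0, 0, 0, 0]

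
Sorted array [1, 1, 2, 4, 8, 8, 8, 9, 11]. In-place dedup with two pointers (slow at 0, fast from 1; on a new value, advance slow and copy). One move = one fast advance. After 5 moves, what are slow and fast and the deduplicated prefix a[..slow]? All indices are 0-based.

slow=0 fast=1: a[fast]=1=a[slow] dup, fast++
slow=0 fast=2: a[fast]=2≠a[slow]=1 write a[1]=2, slow++,fast++
slow=1 fast=3: a[fast]=4≠a[slow]=2 write a[2]=4, slow++,fast++
slow=2 fast=4: a[fast]=8≠a[slow]=4 write a[3]=8, slow++,fast++
slow=3 fast=5: a[fast]=8=a[slow] dup, fast++

slow=3, fast=6, prefix=[1, 2, 4, 8]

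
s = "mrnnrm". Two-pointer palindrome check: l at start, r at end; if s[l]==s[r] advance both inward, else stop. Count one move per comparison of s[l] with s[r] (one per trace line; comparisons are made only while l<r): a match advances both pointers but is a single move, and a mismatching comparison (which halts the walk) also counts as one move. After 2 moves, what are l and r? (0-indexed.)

[0,5] 'm'=='m' → l++,r--
[1,4] 'r'=='r' → l++,r--

l=2, r=3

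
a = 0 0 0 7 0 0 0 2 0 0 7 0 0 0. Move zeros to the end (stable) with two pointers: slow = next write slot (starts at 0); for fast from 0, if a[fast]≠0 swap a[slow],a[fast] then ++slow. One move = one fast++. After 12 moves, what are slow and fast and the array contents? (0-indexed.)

(s=0,f=0) a[fast]=0 → fast++
(s=0,f=1) a[fast]=0 → fast++
(s=0,f=2) a[fast]=0 → fast++
(s=0,f=3) a[fast]=7≠0 swap→a[0]=7 → slow++,fast++
(s=1,f=4) a[fast]=0 → fast++
(s=1,f=5) a[fast]=0 → fast++
(s=1,f=6) a[fast]=0 → fast++
(s=1,f=7) a[fast]=2≠0 swap→a[1]=2 → slow++,fast++
(s=2,f=8) a[fast]=0 → fast++
(s=2,f=9) a[fast]=0 → fast++
(s=2,f=10) a[fast]=7≠0 swap→a[2]=7 → slow++,fast++
(s=3,f=11) a[fast]=0 → fast++

slow=3, fast=12, a=[7, 2, 7, 0, 0, 0, 0, 0, 0, 0, 0, 0, 0, 0]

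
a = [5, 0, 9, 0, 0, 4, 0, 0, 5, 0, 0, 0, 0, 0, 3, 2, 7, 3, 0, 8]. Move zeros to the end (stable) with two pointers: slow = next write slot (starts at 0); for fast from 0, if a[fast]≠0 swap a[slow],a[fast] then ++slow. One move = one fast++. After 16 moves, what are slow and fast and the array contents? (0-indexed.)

slow=6, fast=16, a=[5, 9, 4, 5, 3, 2, 0, 0, 0, 0, 0, 0, 0, 0, 0, 0, 7, 3, 0, 8]

(s=0,f=0) a[fast]=5≠0 swap→a[0]=5 → slow++,fast++
(s=1,f=1) a[fast]=0 → fast++
(s=1,f=2) a[fast]=9≠0 swap→a[1]=9 → slow++,fast++
(s=2,f=3) a[fast]=0 → fast++
(s=2,f=4) a[fast]=0 → fast++
(s=2,f=5) a[fast]=4≠0 swap→a[2]=4 → slow++,fast++
(s=3,f=6) a[fast]=0 → fast++
(s=3,f=7) a[fast]=0 → fast++
(s=3,f=8) a[fast]=5≠0 swap→a[3]=5 → slow++,fast++
(s=4,f=9) a[fast]=0 → fast++
(s=4,f=10) a[fast]=0 → fast++
(s=4,f=11) a[fast]=0 → fast++
(s=4,f=12) a[fast]=0 → fast++
(s=4,f=13) a[fast]=0 → fast++
(s=4,f=14) a[fast]=3≠0 swap→a[4]=3 → slow++,fast++
(s=5,f=15) a[fast]=2≠0 swap→a[5]=2 → slow++,fast++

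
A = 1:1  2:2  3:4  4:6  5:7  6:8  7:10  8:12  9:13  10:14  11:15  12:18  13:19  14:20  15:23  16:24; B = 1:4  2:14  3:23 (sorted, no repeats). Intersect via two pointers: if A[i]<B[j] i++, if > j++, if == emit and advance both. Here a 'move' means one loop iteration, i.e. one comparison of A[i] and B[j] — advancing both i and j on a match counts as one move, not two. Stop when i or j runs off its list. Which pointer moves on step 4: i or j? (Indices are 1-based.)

i

i=1 j=1: 1<4, i++
i=2 j=1: 2<4, i++
i=3 j=1: 4==4 emit, i++,j++
i=4 j=2: 6<14, i++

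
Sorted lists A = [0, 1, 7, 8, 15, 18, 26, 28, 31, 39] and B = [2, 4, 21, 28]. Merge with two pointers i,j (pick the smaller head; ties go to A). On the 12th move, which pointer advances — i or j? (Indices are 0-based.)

j

i=0 j=0: A[i]=0<=B[j]=2 take 0, i++
i=1 j=0: A[i]=1<=B[j]=2 take 1, i++
i=2 j=0: A[i]=7>B[j]=2 take 2, j++
i=2 j=1: A[i]=7>B[j]=4 take 4, j++
i=2 j=2: A[i]=7<=B[j]=21 take 7, i++
i=3 j=2: A[i]=8<=B[j]=21 take 8, i++
i=4 j=2: A[i]=15<=B[j]=21 take 15, i++
i=5 j=2: A[i]=18<=B[j]=21 take 18, i++
i=6 j=2: A[i]=26>B[j]=21 take 21, j++
i=6 j=3: A[i]=26<=B[j]=28 take 26, i++
i=7 j=3: A[i]=28<=B[j]=28 take 28, i++
i=8 j=3: A[i]=31>B[j]=28 take 28, j++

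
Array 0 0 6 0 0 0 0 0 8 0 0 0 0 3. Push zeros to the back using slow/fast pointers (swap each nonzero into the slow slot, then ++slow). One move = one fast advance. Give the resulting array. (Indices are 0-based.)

(s=0,f=0) a[fast]=0 → fast++
(s=0,f=1) a[fast]=0 → fast++
(s=0,f=2) a[fast]=6≠0 swap→a[0]=6 → slow++,fast++
(s=1,f=3) a[fast]=0 → fast++
(s=1,f=4) a[fast]=0 → fast++
(s=1,f=5) a[fast]=0 → fast++
(s=1,f=6) a[fast]=0 → fast++
(s=1,f=7) a[fast]=0 → fast++
(s=1,f=8) a[fast]=8≠0 swap→a[1]=8 → slow++,fast++
(s=2,f=9) a[fast]=0 → fast++
(s=2,f=10) a[fast]=0 → fast++
(s=2,f=11) a[fast]=0 → fast++
(s=2,f=12) a[fast]=0 → fast++
(s=2,f=13) a[fast]=3≠0 swap→a[2]=3 → slow++,fast++

[6, 8, 3, 0, 0, 0, 0, 0, 0, 0, 0, 0, 0, 0]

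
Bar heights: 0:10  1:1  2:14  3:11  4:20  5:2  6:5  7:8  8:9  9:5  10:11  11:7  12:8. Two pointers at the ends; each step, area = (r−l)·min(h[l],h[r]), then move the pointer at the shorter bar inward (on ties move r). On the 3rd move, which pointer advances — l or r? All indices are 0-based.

l

[0,12] min(10,8)*12=96 best=96 * → r--
[0,11] min(10,7)*11=77 best=96 → r--
[0,10] min(10,11)*10=100 best=100 * → l++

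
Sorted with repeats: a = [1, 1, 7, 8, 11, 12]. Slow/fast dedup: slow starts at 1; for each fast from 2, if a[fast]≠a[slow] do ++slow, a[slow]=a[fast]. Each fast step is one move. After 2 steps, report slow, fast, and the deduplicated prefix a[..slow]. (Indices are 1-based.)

slow=2, fast=4, prefix=[1, 7]

(s=1,f=2) a[fast]=1=a[slow] dup → fast++
(s=1,f=3) a[fast]=7≠a[slow]=1 write a[2]=7 → slow++,fast++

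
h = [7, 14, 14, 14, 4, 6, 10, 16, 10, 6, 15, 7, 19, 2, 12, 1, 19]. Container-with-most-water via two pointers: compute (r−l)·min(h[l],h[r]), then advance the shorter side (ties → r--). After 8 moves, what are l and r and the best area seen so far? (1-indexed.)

l=1 r=17: min(7,19)*16=112 best=112 *, l++
l=2 r=17: min(14,19)*15=210 best=210 *, l++
l=3 r=17: min(14,19)*14=196 best=210, l++
l=4 r=17: min(14,19)*13=182 best=210, l++
l=5 r=17: min(4,19)*12=48 best=210, l++
l=6 r=17: min(6,19)*11=66 best=210, l++
l=7 r=17: min(10,19)*10=100 best=210, l++
l=8 r=17: min(16,19)*9=144 best=210, l++

l=9, r=17, best area=210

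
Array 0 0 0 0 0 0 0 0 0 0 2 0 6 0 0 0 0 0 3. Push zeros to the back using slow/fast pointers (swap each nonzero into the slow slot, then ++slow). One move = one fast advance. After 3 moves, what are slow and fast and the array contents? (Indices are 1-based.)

slow=1, fast=4, a=[0, 0, 0, 0, 0, 0, 0, 0, 0, 0, 2, 0, 6, 0, 0, 0, 0, 0, 3]

slow=1 fast=1: a[fast]=0, fast++
slow=1 fast=2: a[fast]=0, fast++
slow=1 fast=3: a[fast]=0, fast++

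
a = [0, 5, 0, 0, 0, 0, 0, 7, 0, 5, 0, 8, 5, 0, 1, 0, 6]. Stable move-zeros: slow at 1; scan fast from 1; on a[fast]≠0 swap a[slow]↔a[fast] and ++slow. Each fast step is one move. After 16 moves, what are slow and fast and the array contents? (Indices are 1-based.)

slow=7, fast=17, a=[5, 7, 5, 8, 5, 1, 0, 0, 0, 0, 0, 0, 0, 0, 0, 0, 6]

(s=1,f=1) a[fast]=0 → fast++
(s=1,f=2) a[fast]=5≠0 swap→a[1]=5 → slow++,fast++
(s=2,f=3) a[fast]=0 → fast++
(s=2,f=4) a[fast]=0 → fast++
(s=2,f=5) a[fast]=0 → fast++
(s=2,f=6) a[fast]=0 → fast++
(s=2,f=7) a[fast]=0 → fast++
(s=2,f=8) a[fast]=7≠0 swap→a[2]=7 → slow++,fast++
(s=3,f=9) a[fast]=0 → fast++
(s=3,f=10) a[fast]=5≠0 swap→a[3]=5 → slow++,fast++
(s=4,f=11) a[fast]=0 → fast++
(s=4,f=12) a[fast]=8≠0 swap→a[4]=8 → slow++,fast++
(s=5,f=13) a[fast]=5≠0 swap→a[5]=5 → slow++,fast++
(s=6,f=14) a[fast]=0 → fast++
(s=6,f=15) a[fast]=1≠0 swap→a[6]=1 → slow++,fast++
(s=7,f=16) a[fast]=0 → fast++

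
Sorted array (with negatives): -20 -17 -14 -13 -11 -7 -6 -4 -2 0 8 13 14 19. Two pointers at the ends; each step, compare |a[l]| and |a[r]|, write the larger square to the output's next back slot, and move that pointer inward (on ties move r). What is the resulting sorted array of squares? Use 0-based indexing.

l=0 r=13: |-20|>|19| out[13]=400, l++
l=1 r=13: |-17|<=|19| out[12]=361, r--
l=1 r=12: |-17|>|14| out[11]=289, l++
l=2 r=12: |-14|<=|14| out[10]=196, r--
l=2 r=11: |-14|>|13| out[9]=196, l++
l=3 r=11: |-13|<=|13| out[8]=169, r--
l=3 r=10: |-13|>|8| out[7]=169, l++
l=4 r=10: |-11|>|8| out[6]=121, l++
l=5 r=10: |-7|<=|8| out[5]=64, r--
l=5 r=9: |-7|>|0| out[4]=49, l++
l=6 r=9: |-6|>|0| out[3]=36, l++
l=7 r=9: |-4|>|0| out[2]=16, l++
l=8 r=9: |-2|>|0| out[1]=4, l++
l=9 r=9: |0|<=|0| out[0]=0, r--

[0, 4, 16, 36, 49, 64, 121, 169, 169, 196, 196, 289, 361, 400]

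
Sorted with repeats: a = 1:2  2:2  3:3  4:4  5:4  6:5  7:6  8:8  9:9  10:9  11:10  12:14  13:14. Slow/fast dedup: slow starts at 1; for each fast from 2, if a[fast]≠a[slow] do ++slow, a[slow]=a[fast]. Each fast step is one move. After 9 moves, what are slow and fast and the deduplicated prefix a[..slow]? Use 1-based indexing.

slow=7, fast=11, prefix=[2, 3, 4, 5, 6, 8, 9]

(s=1,f=2) a[fast]=2=a[slow] dup → fast++
(s=1,f=3) a[fast]=3≠a[slow]=2 write a[2]=3 → slow++,fast++
(s=2,f=4) a[fast]=4≠a[slow]=3 write a[3]=4 → slow++,fast++
(s=3,f=5) a[fast]=4=a[slow] dup → fast++
(s=3,f=6) a[fast]=5≠a[slow]=4 write a[4]=5 → slow++,fast++
(s=4,f=7) a[fast]=6≠a[slow]=5 write a[5]=6 → slow++,fast++
(s=5,f=8) a[fast]=8≠a[slow]=6 write a[6]=8 → slow++,fast++
(s=6,f=9) a[fast]=9≠a[slow]=8 write a[7]=9 → slow++,fast++
(s=7,f=10) a[fast]=9=a[slow] dup → fast++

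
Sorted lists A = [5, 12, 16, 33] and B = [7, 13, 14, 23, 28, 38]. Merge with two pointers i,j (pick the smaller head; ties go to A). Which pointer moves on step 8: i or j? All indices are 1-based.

j

[i=1,j=1] A[i]=5<=B[j]=7 take 5 → i++
[i=2,j=1] A[i]=12>B[j]=7 take 7 → j++
[i=2,j=2] A[i]=12<=B[j]=13 take 12 → i++
[i=3,j=2] A[i]=16>B[j]=13 take 13 → j++
[i=3,j=3] A[i]=16>B[j]=14 take 14 → j++
[i=3,j=4] A[i]=16<=B[j]=23 take 16 → i++
[i=4,j=4] A[i]=33>B[j]=23 take 23 → j++
[i=4,j=5] A[i]=33>B[j]=28 take 28 → j++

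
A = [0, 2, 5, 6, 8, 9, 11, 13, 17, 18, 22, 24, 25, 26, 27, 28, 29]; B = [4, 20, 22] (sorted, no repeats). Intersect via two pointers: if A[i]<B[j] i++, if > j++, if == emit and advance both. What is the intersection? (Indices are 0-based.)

intersection = [22]

[i=0,j=0] 0<4 → i++
[i=1,j=0] 2<4 → i++
[i=2,j=0] 5>4 → j++
[i=2,j=1] 5<20 → i++
[i=3,j=1] 6<20 → i++
[i=4,j=1] 8<20 → i++
[i=5,j=1] 9<20 → i++
[i=6,j=1] 11<20 → i++
[i=7,j=1] 13<20 → i++
[i=8,j=1] 17<20 → i++
[i=9,j=1] 18<20 → i++
[i=10,j=1] 22>20 → j++
[i=10,j=2] 22==22 emit → i++,j++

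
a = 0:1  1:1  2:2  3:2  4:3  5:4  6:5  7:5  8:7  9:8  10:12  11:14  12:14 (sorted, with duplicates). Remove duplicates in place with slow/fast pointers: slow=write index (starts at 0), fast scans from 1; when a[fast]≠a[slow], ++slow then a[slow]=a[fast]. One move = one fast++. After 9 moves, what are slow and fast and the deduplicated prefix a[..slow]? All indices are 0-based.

slow=6, fast=10, prefix=[1, 2, 3, 4, 5, 7, 8]

(s=0,f=1) a[fast]=1=a[slow] dup → fast++
(s=0,f=2) a[fast]=2≠a[slow]=1 write a[1]=2 → slow++,fast++
(s=1,f=3) a[fast]=2=a[slow] dup → fast++
(s=1,f=4) a[fast]=3≠a[slow]=2 write a[2]=3 → slow++,fast++
(s=2,f=5) a[fast]=4≠a[slow]=3 write a[3]=4 → slow++,fast++
(s=3,f=6) a[fast]=5≠a[slow]=4 write a[4]=5 → slow++,fast++
(s=4,f=7) a[fast]=5=a[slow] dup → fast++
(s=4,f=8) a[fast]=7≠a[slow]=5 write a[5]=7 → slow++,fast++
(s=5,f=9) a[fast]=8≠a[slow]=7 write a[6]=8 → slow++,fast++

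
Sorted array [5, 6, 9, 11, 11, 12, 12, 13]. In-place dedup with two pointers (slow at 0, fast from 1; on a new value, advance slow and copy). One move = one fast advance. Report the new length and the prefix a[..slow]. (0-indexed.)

length 6; prefix = [5, 6, 9, 11, 12, 13]

slow=0 fast=1: a[fast]=6≠a[slow]=5 write a[1]=6, slow++,fast++
slow=1 fast=2: a[fast]=9≠a[slow]=6 write a[2]=9, slow++,fast++
slow=2 fast=3: a[fast]=11≠a[slow]=9 write a[3]=11, slow++,fast++
slow=3 fast=4: a[fast]=11=a[slow] dup, fast++
slow=3 fast=5: a[fast]=12≠a[slow]=11 write a[4]=12, slow++,fast++
slow=4 fast=6: a[fast]=12=a[slow] dup, fast++
slow=4 fast=7: a[fast]=13≠a[slow]=12 write a[5]=13, slow++,fast++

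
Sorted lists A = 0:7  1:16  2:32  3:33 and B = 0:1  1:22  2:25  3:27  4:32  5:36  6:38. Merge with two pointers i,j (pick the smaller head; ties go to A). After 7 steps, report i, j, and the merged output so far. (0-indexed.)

i=0 j=0: A[i]=7>B[j]=1 take 1, j++
i=0 j=1: A[i]=7<=B[j]=22 take 7, i++
i=1 j=1: A[i]=16<=B[j]=22 take 16, i++
i=2 j=1: A[i]=32>B[j]=22 take 22, j++
i=2 j=2: A[i]=32>B[j]=25 take 25, j++
i=2 j=3: A[i]=32>B[j]=27 take 27, j++
i=2 j=4: A[i]=32<=B[j]=32 take 32, i++

i=3, j=4, merged so far=[1, 7, 16, 22, 25, 27, 32]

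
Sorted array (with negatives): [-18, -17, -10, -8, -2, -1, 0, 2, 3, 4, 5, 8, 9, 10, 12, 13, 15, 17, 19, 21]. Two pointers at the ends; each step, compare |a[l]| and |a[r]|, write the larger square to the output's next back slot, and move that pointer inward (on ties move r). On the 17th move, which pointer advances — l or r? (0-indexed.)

[0,19] |-18|<=|21| out[19]=441 → r--
[0,18] |-18|<=|19| out[18]=361 → r--
[0,17] |-18|>|17| out[17]=324 → l++
[1,17] |-17|<=|17| out[16]=289 → r--
[1,16] |-17|>|15| out[15]=289 → l++
[2,16] |-10|<=|15| out[14]=225 → r--
[2,15] |-10|<=|13| out[13]=169 → r--
[2,14] |-10|<=|12| out[12]=144 → r--
[2,13] |-10|<=|10| out[11]=100 → r--
[2,12] |-10|>|9| out[10]=100 → l++
[3,12] |-8|<=|9| out[9]=81 → r--
[3,11] |-8|<=|8| out[8]=64 → r--
[3,10] |-8|>|5| out[7]=64 → l++
[4,10] |-2|<=|5| out[6]=25 → r--
[4,9] |-2|<=|4| out[5]=16 → r--
[4,8] |-2|<=|3| out[4]=9 → r--
[4,7] |-2|<=|2| out[3]=4 → r--

r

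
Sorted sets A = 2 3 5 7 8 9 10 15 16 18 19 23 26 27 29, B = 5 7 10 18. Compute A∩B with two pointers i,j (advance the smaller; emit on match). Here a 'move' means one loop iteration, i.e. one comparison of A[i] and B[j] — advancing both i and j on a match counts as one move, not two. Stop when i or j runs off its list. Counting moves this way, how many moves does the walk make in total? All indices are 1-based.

10 moves

i=1 j=1: 2<5, i++
i=2 j=1: 3<5, i++
i=3 j=1: 5==5 emit, i++,j++
i=4 j=2: 7==7 emit, i++,j++
i=5 j=3: 8<10, i++
i=6 j=3: 9<10, i++
i=7 j=3: 10==10 emit, i++,j++
i=8 j=4: 15<18, i++
i=9 j=4: 16<18, i++
i=10 j=4: 18==18 emit, i++,j++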